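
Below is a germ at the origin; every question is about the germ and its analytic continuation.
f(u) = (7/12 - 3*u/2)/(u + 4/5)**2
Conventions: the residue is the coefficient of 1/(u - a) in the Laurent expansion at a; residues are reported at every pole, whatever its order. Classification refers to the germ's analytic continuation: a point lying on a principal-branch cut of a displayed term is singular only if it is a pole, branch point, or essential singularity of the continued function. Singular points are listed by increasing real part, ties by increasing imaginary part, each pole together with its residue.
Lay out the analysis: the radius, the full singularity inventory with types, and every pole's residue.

Denominator factor (u + 4/5)^2: pole of order 2 at -4/5, modulus 4/5.
The radius of convergence is the smallest modulus among the singular points: 4/5.
At the order-2 pole -4/5 set g(u) = (u - (-4/5))^2*f(u) = 7/12 - 3*u/2.
Order-2 pole: residue = g'(a); g'(-4/5) = -3/2, so the residue is -3/2.

Radius of convergence at 0: 4/5.
At -4/5: a pole of order 2; residue -3/2.


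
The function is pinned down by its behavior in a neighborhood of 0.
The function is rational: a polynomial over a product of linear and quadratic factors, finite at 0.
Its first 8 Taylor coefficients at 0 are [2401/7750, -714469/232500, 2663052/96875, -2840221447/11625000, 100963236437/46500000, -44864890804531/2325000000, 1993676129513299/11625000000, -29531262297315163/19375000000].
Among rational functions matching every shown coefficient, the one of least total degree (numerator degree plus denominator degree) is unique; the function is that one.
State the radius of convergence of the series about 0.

The radius of convergence is 9/2 - (1/2)*sqrt(77).

No rational of total degree below 6 reproduces all 8 coefficients; solving the [1/5] Pade equations on them gives f(τ) = (16*τ/15 + 28/31)/((τ + 10/7)**3*(τ**2 + 9*τ + 1)), whose expansion matches every shown term.
Denominator factor (τ + 10/7)^3: pole of order 3 at -10/7, modulus 10/7.
Denominator factor (τ**2 + 9*τ + 1): discriminant 77, real irrational roots -9/2 + (1/2)*sqrt(77) and -9/2 - (1/2)*sqrt(77); poles of order 1, moduli 9/2 - (1/2)*sqrt(77) and 9/2 + (1/2)*sqrt(77).
The radius of convergence is the smallest modulus among the singular points: 9/2 - (1/2)*sqrt(77).


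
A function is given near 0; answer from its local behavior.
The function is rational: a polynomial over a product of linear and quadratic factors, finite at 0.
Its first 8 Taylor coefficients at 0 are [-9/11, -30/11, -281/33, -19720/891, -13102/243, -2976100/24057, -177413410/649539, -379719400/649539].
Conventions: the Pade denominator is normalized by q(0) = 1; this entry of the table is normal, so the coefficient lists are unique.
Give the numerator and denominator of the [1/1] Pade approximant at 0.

The Pade approximant has numerator coefficients [-9/11, -19/110]; denominator coefficients [1, -281/90].

Taylor coefficients needed (read off): a_0 = -9/11, a_1 = -30/11, a_2 = -281/33.
Write the denominator as Q(γ) = 1 + q1*γ. Requiring Q*f - P = O(γ^3) with deg P <= 1 kills the coefficients of γ^2..γ^2 in Q*f:
  γ^2: a_2 + q1*a_1 = 0, i.e. -281/33 + (-30/11)*q1 = 0.
Solving this linear system: q1 = -281/90.
The numerator is Q*f truncated at degree 1: P0 = a_0 = -9/11; P1 = a_1 + q1*a_0 = -19/110.


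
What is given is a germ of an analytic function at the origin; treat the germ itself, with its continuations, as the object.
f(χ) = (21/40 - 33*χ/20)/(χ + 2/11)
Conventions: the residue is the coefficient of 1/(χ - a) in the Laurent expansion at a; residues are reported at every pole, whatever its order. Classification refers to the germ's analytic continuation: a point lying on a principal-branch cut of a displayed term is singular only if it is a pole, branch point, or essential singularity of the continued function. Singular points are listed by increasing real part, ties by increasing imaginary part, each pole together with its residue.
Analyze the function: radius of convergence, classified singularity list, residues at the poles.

Denominator factor (χ + 2/11): pole of order 1 at -2/11, modulus 2/11.
The radius of convergence is the smallest modulus among the singular points: 2/11.
At the order-1 pole -2/11 set g(χ) = (χ - (-2/11))*f(χ) = 21/40 - 33*χ/20.
Simple pole: residue = g(a) at a = -2/11, which is 33/40.

Radius of convergence at 0: 2/11.
At -2/11: a pole of order 1; residue 33/40.


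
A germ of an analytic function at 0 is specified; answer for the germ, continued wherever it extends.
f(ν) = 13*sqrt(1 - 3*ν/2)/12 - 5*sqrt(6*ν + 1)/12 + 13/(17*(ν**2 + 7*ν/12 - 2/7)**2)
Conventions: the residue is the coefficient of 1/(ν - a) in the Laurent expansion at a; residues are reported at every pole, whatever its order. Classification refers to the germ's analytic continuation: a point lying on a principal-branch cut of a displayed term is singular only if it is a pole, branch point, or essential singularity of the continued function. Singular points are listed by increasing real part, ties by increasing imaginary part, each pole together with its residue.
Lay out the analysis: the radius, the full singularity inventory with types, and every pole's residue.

Radius of convergence at 0: 1/6.
At -7/24 - (1/168)*sqrt(10465): a pole of order 2; residue (24192/2922725)*sqrt(10465).
At -1/6: an algebraic (square-root) branch point.
At -7/24 + (1/168)*sqrt(10465): a pole of order 2; residue -(24192/2922725)*sqrt(10465).
At 2/3: an algebraic (square-root) branch point.

Denominator factor (ν**2 + 7*ν/12 - 2/7)^2: discriminant 1495/1008, real irrational roots -7/24 + (1/168)*sqrt(10465) and -7/24 - (1/168)*sqrt(10465); poles of order 2, moduli -7/24 + (1/168)*sqrt(10465) and 7/24 + (1/168)*sqrt(10465).
Branch term (-5/12)*sqrt(1 - ν/(-1/6)): its argument vanishes at ν = -1/6, a square-root branch point, modulus 1/6.
Branch term (13/12)*sqrt(1 - ν/(2/3)): its argument vanishes at ν = 2/3, a square-root branch point, modulus 2/3.
The radius of convergence is the smallest modulus among the singular points: 1/6.
The branch terms are analytic at -7/24 - (1/168)*sqrt(10465) and contribute nothing to the residue; only the rational part matters.
The factor ν**2 + 7*ν/12 - 2/7 splits as (ν - a)(ν - a') with a = -7/24 - (1/168)*sqrt(10465), a' = -7/24 + (1/168)*sqrt(10465). At the order-2 pole a set g(ν) = (ν - a)^2*(rational part) = [13/17] / (ν - a')^2.
Order-2 pole: residue = g'(a); g'(-7/24 - (1/168)*sqrt(10465)) = (24192/2922725)*sqrt(10465), so the residue is (24192/2922725)*sqrt(10465).
The branch terms are analytic at -7/24 + (1/168)*sqrt(10465) and contribute nothing to the residue; only the rational part matters.
The factor ν**2 + 7*ν/12 - 2/7 splits as (ν - a)(ν - a') with a = -7/24 + (1/168)*sqrt(10465), a' = -7/24 - (1/168)*sqrt(10465). At the order-2 pole a set g(ν) = (ν - a)^2*(rational part) = [13/17] / (ν - a')^2.
Order-2 pole: residue = g'(a); g'(-7/24 + (1/168)*sqrt(10465)) = -(24192/2922725)*sqrt(10465), so the residue is -(24192/2922725)*sqrt(10465).
List the singular points by increasing real part (a conjugate pair: the negative imaginary part first).


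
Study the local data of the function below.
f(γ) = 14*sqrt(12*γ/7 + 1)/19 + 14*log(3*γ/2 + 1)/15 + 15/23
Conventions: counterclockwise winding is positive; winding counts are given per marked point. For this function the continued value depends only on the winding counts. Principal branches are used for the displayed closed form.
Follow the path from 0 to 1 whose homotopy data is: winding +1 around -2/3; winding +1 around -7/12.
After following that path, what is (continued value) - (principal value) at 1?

Continued minus principal equals (-(4/19)*sqrt(133)) + ((28/15)*pi)*i.

The rational part is single-valued and drops out of the difference; each branch term changes only by its own monodromy.
(14/19)*sqrt(1 - γ/(-7/12)): winding +1 is odd, the square root flips sign, contributing -2*(14/19)*sqrt(1 - (1)/(-7/12)) = -2*(14/19)*sqrt(19/7) = -(4/19)*sqrt(133).
(14/15)*log(1 - γ/(-2/3)): each positive loop around -2/3 adds 2*pi*i to the log, so winding +1 contributes (14/15)*(1)*2*pi*i = (28/15)*pi*i.
Summing the contributions at γ = 1 gives (-(4/19)*sqrt(133)) + ((28/15)*pi)*i.


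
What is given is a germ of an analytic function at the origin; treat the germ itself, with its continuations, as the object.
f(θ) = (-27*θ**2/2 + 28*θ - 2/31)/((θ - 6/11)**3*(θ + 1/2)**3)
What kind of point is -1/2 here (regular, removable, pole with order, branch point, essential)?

The point is a pole of order 3.

The denominator factor θ + 1/2 vanishes at -1/2 and appears to the power 3; the numerator there equals -4325/248, nonzero, and no other factor vanishes.
Hence a pole whose order is the multiplicity, 3.


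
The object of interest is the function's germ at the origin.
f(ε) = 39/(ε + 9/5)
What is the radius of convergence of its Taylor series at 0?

Denominator factor (ε + 9/5): pole of order 1 at -9/5, modulus 9/5.
The radius of convergence is the smallest modulus among the singular points: 9/5.

The radius of convergence is 9/5.


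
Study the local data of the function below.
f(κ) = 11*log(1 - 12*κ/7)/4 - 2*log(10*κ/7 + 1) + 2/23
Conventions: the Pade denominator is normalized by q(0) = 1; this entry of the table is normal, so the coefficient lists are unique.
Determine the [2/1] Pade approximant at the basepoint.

The Pade approximant has numerator coefficients [2/23, -185945/23667, 164522/7203]; denominator coefficients [1, -3376/1029].

Taylor coefficients needed (expand at 0): a_0 = 2/23, a_1 = -53/7, a_2 = -2, a_3 = -6752/1029.
Write the denominator as Q(κ) = 1 + q1*κ. Requiring Q*f - P = O(κ^4) with deg P <= 2 kills the coefficients of κ^3..κ^3 in Q*f:
  κ^3: a_3 + q1*a_2 = 0, i.e. -6752/1029 + (-2)*q1 = 0.
Solving this linear system: q1 = -3376/1029.
The numerator is Q*f truncated at degree 2: P0 = a_0 = 2/23; P1 = a_1 + q1*a_0 = -185945/23667; P2 = a_2 + q1*a_1 = 164522/7203.


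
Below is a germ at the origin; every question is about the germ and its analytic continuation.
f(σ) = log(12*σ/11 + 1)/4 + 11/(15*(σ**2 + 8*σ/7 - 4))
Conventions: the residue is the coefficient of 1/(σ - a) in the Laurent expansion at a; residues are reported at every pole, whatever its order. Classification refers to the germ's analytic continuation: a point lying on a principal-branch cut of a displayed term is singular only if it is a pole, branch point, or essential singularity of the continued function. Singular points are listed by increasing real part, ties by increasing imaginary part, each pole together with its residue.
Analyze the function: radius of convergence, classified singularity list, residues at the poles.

Denominator factor (σ**2 + 8*σ/7 - 4): discriminant 848/49, real irrational roots -4/7 + (2/7)*sqrt(53) and -4/7 - (2/7)*sqrt(53); poles of order 1, moduli -4/7 + (2/7)*sqrt(53) and 4/7 + (2/7)*sqrt(53).
Branch term (1/4)*log(1 - σ/(-11/12)): its argument vanishes at σ = -11/12, a logarithmic branch point, modulus 11/12.
The radius of convergence is the smallest modulus among the singular points: 11/12.
The branch term is analytic at -4/7 - (2/7)*sqrt(53) and contributes nothing to the residue; only the rational part matters.
The factor σ**2 + 8*σ/7 - 4 splits as (σ - a)(σ - a') with a = -4/7 - (2/7)*sqrt(53), a' = -4/7 + (2/7)*sqrt(53). At the order-1 pole a set g(σ) = (σ - a)*(rational part) = [11/15] / (σ - a').
Simple pole: residue = g(a) at a = -4/7 - (2/7)*sqrt(53), which is -(77/3180)*sqrt(53).
The branch term is analytic at -4/7 + (2/7)*sqrt(53) and contributes nothing to the residue; only the rational part matters.
The factor σ**2 + 8*σ/7 - 4 splits as (σ - a)(σ - a') with a = -4/7 + (2/7)*sqrt(53), a' = -4/7 - (2/7)*sqrt(53). At the order-1 pole a set g(σ) = (σ - a)*(rational part) = [11/15] / (σ - a').
Simple pole: residue = g(a) at a = -4/7 + (2/7)*sqrt(53), which is (77/3180)*sqrt(53).
List the singular points by increasing real part (a conjugate pair: the negative imaginary part first).

Radius of convergence at 0: 11/12.
At -4/7 - (2/7)*sqrt(53): a pole of order 1; residue -(77/3180)*sqrt(53).
At -11/12: a logarithmic branch point.
At -4/7 + (2/7)*sqrt(53): a pole of order 1; residue (77/3180)*sqrt(53).


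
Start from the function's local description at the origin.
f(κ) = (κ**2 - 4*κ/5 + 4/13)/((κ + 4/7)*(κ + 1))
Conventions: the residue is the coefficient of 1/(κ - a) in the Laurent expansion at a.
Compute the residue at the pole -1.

At the order-1 pole -1 set g(κ) = (κ - (-1))*f(κ) = (κ**2 - 4*κ/5 + 4/13)/(κ + 4/7).
Simple pole: residue = g(a) at a = -1, which is -959/195.

The residue is -959/195.


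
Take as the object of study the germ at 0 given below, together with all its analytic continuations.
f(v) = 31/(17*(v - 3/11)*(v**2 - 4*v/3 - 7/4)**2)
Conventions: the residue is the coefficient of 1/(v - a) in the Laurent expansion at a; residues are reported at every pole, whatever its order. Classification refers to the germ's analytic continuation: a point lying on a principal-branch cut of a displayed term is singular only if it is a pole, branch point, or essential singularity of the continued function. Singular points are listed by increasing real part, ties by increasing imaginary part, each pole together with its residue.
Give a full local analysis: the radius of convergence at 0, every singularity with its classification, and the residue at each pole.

Denominator factor (v**2 - 4*v/3 - 7/4)^2: discriminant 79/9, real irrational roots 2/3 + (1/6)*sqrt(79) and 2/3 - (1/6)*sqrt(79); poles of order 2, moduli 2/3 + (1/6)*sqrt(79) and -2/3 + (1/6)*sqrt(79).
Denominator factor (v - 3/11): pole of order 1 at 3/11, modulus 3/11.
The radius of convergence is the smallest modulus among the singular points: 3/11.
The factor v**2 - 4*v/3 - 7/4 splits as (v - a)(v - a') with a = 2/3 - (1/6)*sqrt(79), a' = 2/3 + (1/6)*sqrt(79). At the order-2 pole a set g(v) = (v - a)^2*f(v) = [31/(17*(v - 3/11))] / (v - a')^2.
Order-2 pole: residue = g'(a); g'(2/3 - (1/6)*sqrt(79)) = -3630968/16560873 - (993027464/103356408393)*sqrt(79), so the residue is -3630968/16560873 - (993027464/103356408393)*sqrt(79).
At the order-1 pole 3/11 set g(v) = (v - (3/11))*f(v) = 31/(17*(v**2 - 4*v/3 - 7/4)**2).
Simple pole: residue = g(a) at a = 3/11, which is 7261936/16560873.
The factor v**2 - 4*v/3 - 7/4 splits as (v - a)(v - a') with a = 2/3 + (1/6)*sqrt(79), a' = 2/3 - (1/6)*sqrt(79). At the order-2 pole a set g(v) = (v - a)^2*f(v) = [31/(17*(v - 3/11))] / (v - a')^2.
Order-2 pole: residue = g'(a); g'(2/3 + (1/6)*sqrt(79)) = -3630968/16560873 + (993027464/103356408393)*sqrt(79), so the residue is -3630968/16560873 + (993027464/103356408393)*sqrt(79).
List the singular points by increasing real part (a conjugate pair: the negative imaginary part first).

Radius of convergence at 0: 3/11.
At 2/3 - (1/6)*sqrt(79): a pole of order 2; residue -3630968/16560873 - (993027464/103356408393)*sqrt(79).
At 3/11: a pole of order 1; residue 7261936/16560873.
At 2/3 + (1/6)*sqrt(79): a pole of order 2; residue -3630968/16560873 + (993027464/103356408393)*sqrt(79).


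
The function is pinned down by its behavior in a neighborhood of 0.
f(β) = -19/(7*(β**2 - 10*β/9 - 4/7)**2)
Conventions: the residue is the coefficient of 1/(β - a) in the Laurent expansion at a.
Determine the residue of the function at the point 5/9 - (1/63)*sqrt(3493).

The residue is -(13851/996004)*sqrt(3493).

The factor β**2 - 10*β/9 - 4/7 splits as (β - a)(β - a') with a = 5/9 - (1/63)*sqrt(3493), a' = 5/9 + (1/63)*sqrt(3493). At the order-2 pole a set g(β) = (β - a)^2*f(β) = [-19/7] / (β - a')^2.
Order-2 pole: residue = g'(a); g'(5/9 - (1/63)*sqrt(3493)) = -(13851/996004)*sqrt(3493), so the residue is -(13851/996004)*sqrt(3493).


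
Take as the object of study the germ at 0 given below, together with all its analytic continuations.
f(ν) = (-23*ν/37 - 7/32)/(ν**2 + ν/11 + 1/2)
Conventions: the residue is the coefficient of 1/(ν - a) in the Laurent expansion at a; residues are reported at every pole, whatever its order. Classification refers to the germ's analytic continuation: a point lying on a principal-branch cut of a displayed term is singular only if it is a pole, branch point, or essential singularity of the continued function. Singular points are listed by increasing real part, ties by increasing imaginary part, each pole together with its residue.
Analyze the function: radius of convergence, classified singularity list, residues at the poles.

Radius of convergence at 0: (1/2)*sqrt(2).
At (-1/22) - ((1/22)*sqrt(241))*i: a pole of order 1; residue (-23/74) - ((2481/285344)*sqrt(241))*i.
At (-1/22) + ((1/22)*sqrt(241))*i: a pole of order 1; residue (-23/74) + ((2481/285344)*sqrt(241))*i.

Denominator factor (ν**2 + ν/11 + 1/2): discriminant -241/121, complex-conjugate roots (-1/22) + ((1/22)*sqrt(241))*i and (-1/22) - ((1/22)*sqrt(241))*i; poles of order 1, moduli (1/2)*sqrt(2) and (1/2)*sqrt(2).
The radius of convergence is the smallest modulus among the singular points: (1/2)*sqrt(2).
The factor ν**2 + ν/11 + 1/2 splits as (ν - a)(ν - a') with a = (-1/22) - ((1/22)*sqrt(241))*i, a' = (-1/22) + ((1/22)*sqrt(241))*i. At the order-1 pole a set g(ν) = (ν - a)*f(ν) = [-23*ν/37 - 7/32] / (ν - a').
Simple pole: residue = g(a) at a = (-1/22) - ((1/22)*sqrt(241))*i, which is (-23/74) - ((2481/285344)*sqrt(241))*i.
The factor ν**2 + ν/11 + 1/2 splits as (ν - a)(ν - a') with a = (-1/22) + ((1/22)*sqrt(241))*i, a' = (-1/22) - ((1/22)*sqrt(241))*i. At the order-1 pole a set g(ν) = (ν - a)*f(ν) = [-23*ν/37 - 7/32] / (ν - a').
Simple pole: residue = g(a) at a = (-1/22) + ((1/22)*sqrt(241))*i, which is (-23/74) + ((2481/285344)*sqrt(241))*i.
List the singular points by increasing real part (a conjugate pair: the negative imaginary part first).


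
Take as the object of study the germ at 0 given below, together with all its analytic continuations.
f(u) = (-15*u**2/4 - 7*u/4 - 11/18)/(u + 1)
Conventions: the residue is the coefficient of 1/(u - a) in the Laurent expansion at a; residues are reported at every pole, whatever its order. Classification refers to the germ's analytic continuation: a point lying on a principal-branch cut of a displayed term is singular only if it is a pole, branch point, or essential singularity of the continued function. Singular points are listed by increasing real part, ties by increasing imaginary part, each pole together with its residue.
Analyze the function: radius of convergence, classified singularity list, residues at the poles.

Radius of convergence at 0: 1.
At -1: a pole of order 1; residue -47/18.

Denominator factor (u + 1): pole of order 1 at -1, modulus 1.
The radius of convergence is the smallest modulus among the singular points: 1.
At the order-1 pole -1 set g(u) = (u - (-1))*f(u) = -15*u**2/4 - 7*u/4 - 11/18.
Simple pole: residue = g(a) at a = -1, which is -47/18.


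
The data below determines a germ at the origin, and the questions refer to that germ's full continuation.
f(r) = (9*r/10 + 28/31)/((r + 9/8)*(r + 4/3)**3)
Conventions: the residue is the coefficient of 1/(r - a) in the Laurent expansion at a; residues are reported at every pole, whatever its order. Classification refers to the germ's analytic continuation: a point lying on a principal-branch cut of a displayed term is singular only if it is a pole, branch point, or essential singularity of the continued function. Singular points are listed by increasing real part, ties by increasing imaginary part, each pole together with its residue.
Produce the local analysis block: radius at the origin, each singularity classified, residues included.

Denominator factor (r + 4/3)^3: pole of order 3 at -4/3, modulus 4/3.
Denominator factor (r + 9/8): pole of order 1 at -9/8, modulus 9/8.
The radius of convergence is the smallest modulus among the singular points: 9/8.
At the order-3 pole -4/3 set g(r) = (r - (-4/3))^3*f(r) = (9*r/10 + 28/31)/(r + 9/8).
Order-3 pole: residue = g''(a)/2; g''(-4/3) = 468288/19375, so the residue is 234144/19375.
At the order-1 pole -9/8 set g(r) = (r - (-9/8))*f(r) = (9*r/10 + 28/31)/(r + 4/3)**3.
Simple pole: residue = g(a) at a = -9/8, which is -234144/19375.
List the singular points by increasing real part (a conjugate pair: the negative imaginary part first).

Radius of convergence at 0: 9/8.
At -4/3: a pole of order 3; residue 234144/19375.
At -9/8: a pole of order 1; residue -234144/19375.


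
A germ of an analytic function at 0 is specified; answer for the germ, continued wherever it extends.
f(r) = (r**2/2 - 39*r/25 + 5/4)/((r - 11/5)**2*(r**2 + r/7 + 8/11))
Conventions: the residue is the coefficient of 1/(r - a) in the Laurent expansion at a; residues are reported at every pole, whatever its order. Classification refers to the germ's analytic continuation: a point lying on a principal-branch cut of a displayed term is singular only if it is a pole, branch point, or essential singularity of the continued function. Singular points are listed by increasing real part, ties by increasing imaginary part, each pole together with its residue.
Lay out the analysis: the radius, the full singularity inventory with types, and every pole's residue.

Denominator factor (r**2 + r/7 + 8/11): discriminant -1557/539, complex-conjugate roots (-1/14) + ((3/154)*sqrt(1903))*i and (-1/14) - ((3/154)*sqrt(1903))*i; poles of order 1, moduli (2/11)*sqrt(22) and (2/11)*sqrt(22).
Denominator factor (r - 11/5)^2: pole of order 2 at 11/5, modulus 11/5.
The radius of convergence is the smallest modulus among the singular points: (2/11)*sqrt(22).
The factor r**2 + r/7 + 8/11 splits as (r - a)(r - a') with a = (-1/14) - ((3/154)*sqrt(1903))*i, a' = (-1/14) + ((3/154)*sqrt(1903))*i. At the order-1 pole a set g(r) = (r - a)*f(r) = [(r**2/2 - 39*r/25 + 5/4)/(r - 11/5)**2] / (r - a').
Simple pole: residue = g(a) at a = (-1/14) - ((3/154)*sqrt(1903))*i, which is (-779779/20107872) + ((1477217/386517984)*sqrt(1903))*i.
The factor r**2 + r/7 + 8/11 splits as (r - a)(r - a') with a = (-1/14) + ((3/154)*sqrt(1903))*i, a' = (-1/14) - ((3/154)*sqrt(1903))*i. At the order-1 pole a set g(r) = (r - a)*f(r) = [(r**2/2 - 39*r/25 + 5/4)/(r - 11/5)**2] / (r - a').
Simple pole: residue = g(a) at a = (-1/14) + ((3/154)*sqrt(1903))*i, which is (-779779/20107872) - ((1477217/386517984)*sqrt(1903))*i.
At the order-2 pole 11/5 set g(r) = (r - (11/5))^2*f(r) = (r**2/2 - 39*r/25 + 5/4)/(r**2 + r/7 + 8/11).
Order-2 pole: residue = g'(a); g'(11/5) = 779779/10053936, so the residue is 779779/10053936.
List the singular points by increasing real part (a conjugate pair: the negative imaginary part first).

Radius of convergence at 0: (2/11)*sqrt(22).
At (-1/14) - ((3/154)*sqrt(1903))*i: a pole of order 1; residue (-779779/20107872) + ((1477217/386517984)*sqrt(1903))*i.
At (-1/14) + ((3/154)*sqrt(1903))*i: a pole of order 1; residue (-779779/20107872) - ((1477217/386517984)*sqrt(1903))*i.
At 11/5: a pole of order 2; residue 779779/10053936.


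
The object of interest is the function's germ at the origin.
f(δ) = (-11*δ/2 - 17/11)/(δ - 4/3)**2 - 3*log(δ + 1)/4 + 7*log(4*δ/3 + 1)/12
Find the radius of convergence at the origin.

The radius of convergence is 3/4.

Denominator factor (δ - 4/3)^2: pole of order 2 at 4/3, modulus 4/3.
Branch term (7/12)*log(1 - δ/(-3/4)): its argument vanishes at δ = -3/4, a logarithmic branch point, modulus 3/4.
Branch term (-3/4)*log(1 - δ/(-1)): its argument vanishes at δ = -1, a logarithmic branch point, modulus 1.
The radius of convergence is the smallest modulus among the singular points: 3/4.


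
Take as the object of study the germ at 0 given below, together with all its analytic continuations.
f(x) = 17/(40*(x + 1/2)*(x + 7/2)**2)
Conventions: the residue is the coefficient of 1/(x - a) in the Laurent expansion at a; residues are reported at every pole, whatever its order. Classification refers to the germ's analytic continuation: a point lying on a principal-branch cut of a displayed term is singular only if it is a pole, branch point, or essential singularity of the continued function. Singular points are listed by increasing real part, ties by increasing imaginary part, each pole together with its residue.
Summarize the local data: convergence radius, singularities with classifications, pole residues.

Radius of convergence at 0: 1/2.
At -7/2: a pole of order 2; residue -17/360.
At -1/2: a pole of order 1; residue 17/360.

Denominator factor (x + 1/2): pole of order 1 at -1/2, modulus 1/2.
Denominator factor (x + 7/2)^2: pole of order 2 at -7/2, modulus 7/2.
The radius of convergence is the smallest modulus among the singular points: 1/2.
At the order-2 pole -7/2 set g(x) = (x - (-7/2))^2*f(x) = 17/(40*(x + 1/2)).
Order-2 pole: residue = g'(a); g'(-7/2) = -17/360, so the residue is -17/360.
At the order-1 pole -1/2 set g(x) = (x - (-1/2))*f(x) = 17/(40*(x + 7/2)**2).
Simple pole: residue = g(a) at a = -1/2, which is 17/360.
List the singular points by increasing real part (a conjugate pair: the negative imaginary part first).


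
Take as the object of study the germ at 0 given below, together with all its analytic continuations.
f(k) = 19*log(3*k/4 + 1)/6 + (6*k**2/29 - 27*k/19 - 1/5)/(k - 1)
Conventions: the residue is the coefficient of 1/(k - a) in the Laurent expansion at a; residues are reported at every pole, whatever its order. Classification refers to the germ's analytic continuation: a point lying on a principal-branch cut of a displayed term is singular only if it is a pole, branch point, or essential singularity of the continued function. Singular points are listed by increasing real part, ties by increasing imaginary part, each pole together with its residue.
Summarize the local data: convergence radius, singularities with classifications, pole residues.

Radius of convergence at 0: 1.
At -4/3: a logarithmic branch point.
At 1: a pole of order 1; residue -3896/2755.

Denominator factor (k - 1): pole of order 1 at 1, modulus 1.
Branch term (19/6)*log(1 - k/(-4/3)): its argument vanishes at k = -4/3, a logarithmic branch point, modulus 4/3.
The radius of convergence is the smallest modulus among the singular points: 1.
The branch term is analytic at 1 and contributes nothing to the residue; only the rational part matters.
At the order-1 pole 1 set g(k) = (k - (1))*(rational part) = 6*k**2/29 - 27*k/19 - 1/5.
Simple pole: residue = g(a) at a = 1, which is -3896/2755.
List the singular points by increasing real part (a conjugate pair: the negative imaginary part first).


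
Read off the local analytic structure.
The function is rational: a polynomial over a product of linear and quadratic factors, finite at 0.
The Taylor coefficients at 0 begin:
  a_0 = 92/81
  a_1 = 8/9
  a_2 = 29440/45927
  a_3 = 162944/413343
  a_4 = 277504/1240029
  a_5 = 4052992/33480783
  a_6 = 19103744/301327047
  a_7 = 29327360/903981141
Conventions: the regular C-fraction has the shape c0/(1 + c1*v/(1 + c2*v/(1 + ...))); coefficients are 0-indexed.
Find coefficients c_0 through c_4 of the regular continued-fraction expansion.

Taylor coefficients (read off): a_0 = 92/81, a_1 = 8/9, a_2 = 29440/45927, a_3 = 162944/413343, a_4 = 277504/1240029.
c0 = a_0 = 92/81. Peel one level at a time: if S = 1 + c*v/S' with S'(0) = 1, then c is the v-coefficient of S and S' = c*v/(S - 1).
S_1 = c0/f = 1 + (-18/23)*v + (14428/299943)*v^2 + ...; c1 = -18/23.
S_2 = c1*v/(S_1 - 1) = 1 + (7214/117369)*v + (1993744/26040609)*v^2 + ...; c2 = 7214/117369.
S_3 = c2*v/(S_2 - 1) = 1 + (-22928056/18406521)*v + (366848896/273219429)*v^2 + ...; c3 = -22928056/18406521.
S_4 = c3*v/(S_3 - 1) = 1 + (3888/3607)*v + ...; c4 = 3888/3607.

The regular C-fraction coefficients are [92/81, -18/23, 7214/117369, -22928056/18406521, 3888/3607].


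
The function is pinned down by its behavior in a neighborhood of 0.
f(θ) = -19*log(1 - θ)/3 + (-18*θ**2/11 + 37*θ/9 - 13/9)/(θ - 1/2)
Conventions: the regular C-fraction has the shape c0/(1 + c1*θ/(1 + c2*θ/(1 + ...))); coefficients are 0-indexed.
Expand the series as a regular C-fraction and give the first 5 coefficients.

The regular C-fraction coefficients are [26/9, -35/26, 4742/5005, -3447457/7302680, -8443208655/5030104952].

Taylor coefficients (expand at 0): a_0 = 26/9, a_1 = 35/9, a_2 = 307/198, a_3 = -37/33, a_4 = -1933/396.
c0 = a_0 = 26/9. Peel one level at a time: if S = 1 + c*θ/S' with S'(0) = 1, then c is the θ-coefficient of S and S' = c*θ/(S - 1).
S_1 = c0/f = 1 + (-35/26)*θ + (2371/1859)*θ^2 + ...; c1 = -35/26.
S_2 = c1*θ/(S_1 - 1) = 1 + (4742/5005)*θ + (265189/592900)*θ^2 + ...; c2 = 4742/5005.
S_3 = c2*θ/(S_2 - 1) = 1 + (-3447457/7302680)*θ + (-3136048929/3957635264)*θ^2 + ...; c3 = -3447457/7302680.
S_4 = c3*θ/(S_3 - 1) = 1 + (-8443208655/5030104952)*θ + ...; c4 = -8443208655/5030104952.


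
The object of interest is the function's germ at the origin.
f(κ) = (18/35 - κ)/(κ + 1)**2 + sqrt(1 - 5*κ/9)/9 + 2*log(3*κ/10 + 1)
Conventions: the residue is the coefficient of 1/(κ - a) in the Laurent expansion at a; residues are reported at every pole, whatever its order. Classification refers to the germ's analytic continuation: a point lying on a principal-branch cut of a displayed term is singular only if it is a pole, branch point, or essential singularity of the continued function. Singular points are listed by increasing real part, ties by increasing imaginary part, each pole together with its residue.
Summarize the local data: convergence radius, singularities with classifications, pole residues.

Radius of convergence at 0: 1.
At -10/3: a logarithmic branch point.
At -1: a pole of order 2; residue -1.
At 9/5: an algebraic (square-root) branch point.

Denominator factor (κ + 1)^2: pole of order 2 at -1, modulus 1.
Branch term (1/9)*sqrt(1 - κ/(9/5)): its argument vanishes at κ = 9/5, a square-root branch point, modulus 9/5.
Branch term (2)*log(1 - κ/(-10/3)): its argument vanishes at κ = -10/3, a logarithmic branch point, modulus 10/3.
The radius of convergence is the smallest modulus among the singular points: 1.
The branch terms are analytic at -1 and contribute nothing to the residue; only the rational part matters.
At the order-2 pole -1 set g(κ) = (κ - (-1))^2*(rational part) = 18/35 - κ.
Order-2 pole: residue = g'(a); g'(-1) = -1, so the residue is -1.
List the singular points by increasing real part (a conjugate pair: the negative imaginary part first).


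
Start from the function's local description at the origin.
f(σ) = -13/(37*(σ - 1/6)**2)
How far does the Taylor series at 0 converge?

Denominator factor (σ - 1/6)^2: pole of order 2 at 1/6, modulus 1/6.
The radius of convergence is the smallest modulus among the singular points: 1/6.

The radius of convergence is 1/6.


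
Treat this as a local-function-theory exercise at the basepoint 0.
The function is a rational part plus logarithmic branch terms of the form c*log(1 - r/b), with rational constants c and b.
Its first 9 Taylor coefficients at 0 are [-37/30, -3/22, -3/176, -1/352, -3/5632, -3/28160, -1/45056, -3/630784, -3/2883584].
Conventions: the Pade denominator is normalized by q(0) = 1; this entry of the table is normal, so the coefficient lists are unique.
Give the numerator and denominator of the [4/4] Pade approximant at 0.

The Pade approximant has numerator coefficients [-37/30, 317/660, -591/12320, 17/73920, 49/844800]; denominator coefficients [1, -1/2, 9/112, -1/224, 1/17920].

Taylor coefficients needed (read off): a_0 = -37/30, a_1 = -3/22, a_2 = -3/176, a_3 = -1/352, a_4 = -3/5632, a_5 = -3/28160, a_6 = -1/45056, a_7 = -3/630784, a_8 = -3/2883584.
Write the denominator as Q(r) = 1 + q1*r + q2*r^2 + q3*r^3 + q4*r^4. Requiring Q*f - P = O(r^9) with deg P <= 4 kills the coefficients of r^5..r^8 in Q*f:
  r^5: a_5 + q1*a_4 + q2*a_3 + q3*a_2 + q4*a_1 = 0, i.e. -3/28160 + (-3/5632)*q1 + (-1/352)*q2 + (-3/176)*q3 + (-3/22)*q4 = 0.
  r^6: a_6 + q1*a_5 + q2*a_4 + q3*a_3 + q4*a_2 = 0, i.e. -1/45056 + (-3/28160)*q1 + (-3/5632)*q2 + (-1/352)*q3 + (-3/176)*q4 = 0.
  r^7: a_7 + q1*a_6 + q2*a_5 + q3*a_4 + q4*a_3 = 0, i.e. -3/630784 + (-1/45056)*q1 + (-3/28160)*q2 + (-3/5632)*q3 + (-1/352)*q4 = 0.
  r^8: a_8 + q1*a_7 + q2*a_6 + q3*a_5 + q4*a_4 = 0, i.e. -3/2883584 + (-3/630784)*q1 + (-1/45056)*q2 + (-3/28160)*q3 + (-3/5632)*q4 = 0.
Solving this linear system: q1 = -1/2, q2 = 9/112, q3 = -1/224, q4 = 1/17920.
The numerator is Q*f truncated at degree 4: P0 = a_0 = -37/30; P1 = a_1 + q1*a_0 = 317/660; P2 = a_2 + q1*a_1 + q2*a_0 = -591/12320; P3 = a_3 + q1*a_2 + q2*a_1 + q3*a_0 = 17/73920; P4 = a_4 + q1*a_3 + q2*a_2 + q3*a_1 + q4*a_0 = 49/844800.


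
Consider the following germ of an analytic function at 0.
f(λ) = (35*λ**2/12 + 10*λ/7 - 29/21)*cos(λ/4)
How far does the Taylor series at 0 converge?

The radius of convergence is infinite.

The factor cos(λ/4) is entire and contributes no finite singular point.
The polynomial part has no poles.
No finite singular points: the Taylor series at 0 converges everywhere.


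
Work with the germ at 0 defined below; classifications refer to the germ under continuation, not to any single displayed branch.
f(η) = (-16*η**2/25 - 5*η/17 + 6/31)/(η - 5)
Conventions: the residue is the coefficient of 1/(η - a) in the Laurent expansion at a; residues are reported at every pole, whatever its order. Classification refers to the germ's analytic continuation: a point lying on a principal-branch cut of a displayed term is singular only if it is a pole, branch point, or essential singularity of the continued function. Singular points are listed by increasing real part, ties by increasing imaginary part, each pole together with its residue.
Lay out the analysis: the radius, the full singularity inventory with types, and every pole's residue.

Denominator factor (η - 5): pole of order 1 at 5, modulus 5.
The radius of convergence is the smallest modulus among the singular points: 5.
At the order-1 pole 5 set g(η) = (η - (5))*f(η) = -16*η**2/25 - 5*η/17 + 6/31.
Simple pole: residue = g(a) at a = 5, which is -9105/527.

Radius of convergence at 0: 5.
At 5: a pole of order 1; residue -9105/527.


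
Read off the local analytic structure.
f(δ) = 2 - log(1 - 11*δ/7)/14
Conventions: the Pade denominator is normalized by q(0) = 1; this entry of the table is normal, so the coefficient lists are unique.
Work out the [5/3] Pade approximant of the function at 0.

The Pade approximant has numerator coefficients [2, -1133/196, 27709/5488, -2027113/1613472, -14641/1882384, -161051/263533760]; denominator coefficients [1, -165/56, 1815/686, -6655/9604].

Taylor coefficients needed (expand at 0): a_0 = 2, a_1 = 11/98, a_2 = 121/1372, a_3 = 1331/14406, a_4 = 14641/134456, a_5 = 161051/1176490, a_6 = 1771561/9882516, a_7 = 19487171/80707214, a_8 = 214358881/645657712.
Write the denominator as Q(δ) = 1 + q1*δ + q2*δ^2 + q3*δ^3. Requiring Q*f - P = O(δ^9) with deg P <= 5 kills the coefficients of δ^6..δ^8 in Q*f:
  δ^6: a_6 + q1*a_5 + q2*a_4 + q3*a_3 = 0, i.e. 1771561/9882516 + (161051/1176490)*q1 + (14641/134456)*q2 + (1331/14406)*q3 = 0.
  δ^7: a_7 + q1*a_6 + q2*a_5 + q3*a_4 = 0, i.e. 19487171/80707214 + (1771561/9882516)*q1 + (161051/1176490)*q2 + (14641/134456)*q3 = 0.
  δ^8: a_8 + q1*a_7 + q2*a_6 + q3*a_5 = 0, i.e. 214358881/645657712 + (19487171/80707214)*q1 + (1771561/9882516)*q2 + (161051/1176490)*q3 = 0.
Solving this linear system: q1 = -165/56, q2 = 1815/686, q3 = -6655/9604.
The numerator is Q*f truncated at degree 5: P0 = a_0 = 2; P1 = a_1 + q1*a_0 = -1133/196; P2 = a_2 + q1*a_1 + q2*a_0 = 27709/5488; P3 = a_3 + q1*a_2 + q2*a_1 + q3*a_0 = -2027113/1613472; P4 = a_4 + q1*a_3 + q2*a_2 + q3*a_1 = -14641/1882384; P5 = a_5 + q1*a_4 + q2*a_3 + q3*a_2 = -161051/263533760.


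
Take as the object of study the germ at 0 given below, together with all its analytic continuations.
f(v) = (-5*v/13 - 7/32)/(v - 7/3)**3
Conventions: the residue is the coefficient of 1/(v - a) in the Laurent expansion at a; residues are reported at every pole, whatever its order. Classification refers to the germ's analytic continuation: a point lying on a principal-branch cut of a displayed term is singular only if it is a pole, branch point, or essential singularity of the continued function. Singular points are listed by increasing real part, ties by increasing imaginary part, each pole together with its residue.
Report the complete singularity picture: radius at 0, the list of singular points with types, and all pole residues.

Radius of convergence at 0: 7/3.
At 7/3: a pole of order 3; residue 0.

Denominator factor (v - 7/3)^3: pole of order 3 at 7/3, modulus 7/3.
The radius of convergence is the smallest modulus among the singular points: 7/3.
At the order-3 pole 7/3 set g(v) = (v - (7/3))^3*f(v) = -5*v/13 - 7/32.
Order-3 pole: residue = g''(a)/2; g''(7/3) = 0, so the residue is 0.


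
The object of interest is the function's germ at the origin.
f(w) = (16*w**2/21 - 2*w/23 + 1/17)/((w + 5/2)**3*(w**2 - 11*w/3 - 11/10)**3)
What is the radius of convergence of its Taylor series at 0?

Denominator factor (w + 5/2)^3: pole of order 3 at -5/2, modulus 5/2.
Denominator factor (w**2 - 11*w/3 - 11/10)^3: discriminant 803/45, real irrational roots 11/6 + (1/30)*sqrt(4015) and 11/6 - (1/30)*sqrt(4015); poles of order 3, moduli 11/6 + (1/30)*sqrt(4015) and -11/6 + (1/30)*sqrt(4015).
The radius of convergence is the smallest modulus among the singular points: -11/6 + (1/30)*sqrt(4015).

The radius of convergence is -11/6 + (1/30)*sqrt(4015).


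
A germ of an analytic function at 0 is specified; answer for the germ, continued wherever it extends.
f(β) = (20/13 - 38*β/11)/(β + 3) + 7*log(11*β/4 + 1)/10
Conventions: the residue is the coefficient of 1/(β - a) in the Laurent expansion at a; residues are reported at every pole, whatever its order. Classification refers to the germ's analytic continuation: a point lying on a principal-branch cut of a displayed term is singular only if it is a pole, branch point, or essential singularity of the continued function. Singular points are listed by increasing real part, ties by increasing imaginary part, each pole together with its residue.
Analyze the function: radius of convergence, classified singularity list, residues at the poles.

Denominator factor (β + 3): pole of order 1 at -3, modulus 3.
Branch term (7/10)*log(1 - β/(-4/11)): its argument vanishes at β = -4/11, a logarithmic branch point, modulus 4/11.
The radius of convergence is the smallest modulus among the singular points: 4/11.
The branch term is analytic at -3 and contributes nothing to the residue; only the rational part matters.
At the order-1 pole -3 set g(β) = (β - (-3))*(rational part) = 20/13 - 38*β/11.
Simple pole: residue = g(a) at a = -3, which is 1702/143.
List the singular points by increasing real part (a conjugate pair: the negative imaginary part first).

Radius of convergence at 0: 4/11.
At -3: a pole of order 1; residue 1702/143.
At -4/11: a logarithmic branch point.


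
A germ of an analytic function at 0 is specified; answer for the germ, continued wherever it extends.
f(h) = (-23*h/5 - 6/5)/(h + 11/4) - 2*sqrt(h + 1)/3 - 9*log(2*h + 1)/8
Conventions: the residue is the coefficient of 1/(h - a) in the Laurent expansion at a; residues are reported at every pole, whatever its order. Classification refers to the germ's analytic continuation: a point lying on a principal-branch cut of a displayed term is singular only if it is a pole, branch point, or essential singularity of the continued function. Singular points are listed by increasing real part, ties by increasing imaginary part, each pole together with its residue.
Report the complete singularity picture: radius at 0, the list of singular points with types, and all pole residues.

Radius of convergence at 0: 1/2.
At -11/4: a pole of order 1; residue 229/20.
At -1: an algebraic (square-root) branch point.
At -1/2: a logarithmic branch point.

Denominator factor (h + 11/4): pole of order 1 at -11/4, modulus 11/4.
Branch term (-2/3)*sqrt(1 - h/(-1)): its argument vanishes at h = -1, a square-root branch point, modulus 1.
Branch term (-9/8)*log(1 - h/(-1/2)): its argument vanishes at h = -1/2, a logarithmic branch point, modulus 1/2.
The radius of convergence is the smallest modulus among the singular points: 1/2.
The branch terms are analytic at -11/4 and contribute nothing to the residue; only the rational part matters.
At the order-1 pole -11/4 set g(h) = (h - (-11/4))*(rational part) = -23*h/5 - 6/5.
Simple pole: residue = g(a) at a = -11/4, which is 229/20.
List the singular points by increasing real part (a conjugate pair: the negative imaginary part first).
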